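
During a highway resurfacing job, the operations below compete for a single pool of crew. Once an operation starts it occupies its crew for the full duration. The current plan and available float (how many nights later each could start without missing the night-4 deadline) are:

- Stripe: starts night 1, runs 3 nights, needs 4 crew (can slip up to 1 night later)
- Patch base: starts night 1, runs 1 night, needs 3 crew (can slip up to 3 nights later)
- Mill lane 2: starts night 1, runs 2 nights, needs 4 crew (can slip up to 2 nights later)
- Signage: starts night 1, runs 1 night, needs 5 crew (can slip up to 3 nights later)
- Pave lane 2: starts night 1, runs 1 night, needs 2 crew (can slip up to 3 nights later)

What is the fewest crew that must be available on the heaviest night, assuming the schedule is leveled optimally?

Early-start (Stripe@1, Patch base@1, Mill lane 2@1, Signage@1, Pave lane 2@1) gives peak 18: n1:18  n2:8  n3:4  n4:0.
Shift Mill lane 2→2, Signage→4, Pave lane 2→4.
Schedule Stripe@1, Patch base@1, Mill lane 2@2, Signage@4, Pave lane 2@4: n1:7  n2:8  n3:8  n4:7 — peak 8.
Total crew member-nights = 30 over 4 nights ⇒ peak ≥ ⌈30/4⌉ = 8, so 8 is optimal.

8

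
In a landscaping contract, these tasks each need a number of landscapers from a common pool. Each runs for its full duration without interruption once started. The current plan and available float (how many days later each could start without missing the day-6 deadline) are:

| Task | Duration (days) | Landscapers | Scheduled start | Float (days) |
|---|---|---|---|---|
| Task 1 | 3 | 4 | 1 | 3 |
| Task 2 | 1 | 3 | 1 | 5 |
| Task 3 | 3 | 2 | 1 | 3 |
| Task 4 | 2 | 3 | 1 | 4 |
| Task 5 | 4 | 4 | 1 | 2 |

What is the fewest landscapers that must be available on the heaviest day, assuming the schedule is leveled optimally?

8

Early-start (Task 1@1, Task 2@1, Task 3@1, Task 4@1, Task 5@1) gives peak 16: d1:16  d2:13  d3:10  d4:4  d5:0  d6:0.
Shift Task 2→5, Task 3→4, Task 4→5.
Schedule Task 1@1, Task 2@5, Task 3@4, Task 4@5, Task 5@1: d1:8  d2:8  d3:8  d4:6  d5:8  d6:5 — peak 8.
Total landscaper-days = 43 over 6 days ⇒ peak ≥ ⌈43/6⌉ = 8, so 8 is optimal.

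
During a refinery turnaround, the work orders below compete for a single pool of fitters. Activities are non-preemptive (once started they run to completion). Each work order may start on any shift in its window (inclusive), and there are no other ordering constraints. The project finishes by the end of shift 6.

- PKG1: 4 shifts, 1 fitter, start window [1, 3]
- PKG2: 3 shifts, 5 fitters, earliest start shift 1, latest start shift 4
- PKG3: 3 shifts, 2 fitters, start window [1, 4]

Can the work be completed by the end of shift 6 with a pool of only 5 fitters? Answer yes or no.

no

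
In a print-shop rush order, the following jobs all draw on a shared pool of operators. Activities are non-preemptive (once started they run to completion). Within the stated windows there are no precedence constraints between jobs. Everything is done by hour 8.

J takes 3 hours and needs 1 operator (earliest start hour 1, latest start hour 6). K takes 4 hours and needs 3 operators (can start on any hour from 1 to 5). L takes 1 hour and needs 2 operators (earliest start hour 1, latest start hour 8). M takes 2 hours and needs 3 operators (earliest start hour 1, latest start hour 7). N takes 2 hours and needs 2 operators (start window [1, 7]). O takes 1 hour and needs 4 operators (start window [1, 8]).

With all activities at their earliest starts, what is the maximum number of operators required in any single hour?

Early-start schedule: J@1, K@1, L@1, M@1, N@1, O@1.
Load per hour: hour 1: 15, hour 2: 9, hour 3: 4, hour 4: 3, hour 5: 0, hour 6: 0, hour 7: 0, hour 8: 0.
Peak is 15.

15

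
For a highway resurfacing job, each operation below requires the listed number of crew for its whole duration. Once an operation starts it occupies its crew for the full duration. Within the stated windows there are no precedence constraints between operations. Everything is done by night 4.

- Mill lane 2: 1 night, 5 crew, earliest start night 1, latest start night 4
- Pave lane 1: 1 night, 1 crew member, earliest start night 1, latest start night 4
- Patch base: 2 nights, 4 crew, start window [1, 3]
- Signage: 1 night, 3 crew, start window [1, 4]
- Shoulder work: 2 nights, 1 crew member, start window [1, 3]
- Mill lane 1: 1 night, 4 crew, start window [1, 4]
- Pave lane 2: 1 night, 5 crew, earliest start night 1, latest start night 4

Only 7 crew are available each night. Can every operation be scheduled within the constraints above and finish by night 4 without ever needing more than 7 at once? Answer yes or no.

no

The minimum achievable peak is 8; 7 < 8, so no feasible schedule stays within the cap.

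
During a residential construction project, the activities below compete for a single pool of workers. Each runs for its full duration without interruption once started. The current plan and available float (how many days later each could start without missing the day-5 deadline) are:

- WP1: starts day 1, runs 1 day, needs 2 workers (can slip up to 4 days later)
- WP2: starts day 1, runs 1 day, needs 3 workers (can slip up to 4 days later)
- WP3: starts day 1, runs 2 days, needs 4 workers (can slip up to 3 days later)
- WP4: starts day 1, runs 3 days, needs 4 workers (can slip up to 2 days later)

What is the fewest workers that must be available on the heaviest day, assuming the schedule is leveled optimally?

Early-start (WP1@1, WP2@1, WP3@1, WP4@1) gives peak 13: d1:13  d2:8  d3:4  d4:0  d5:0.
Shift WP2→2, WP4→3.
Schedule WP1@1, WP2@2, WP3@1, WP4@3: d1:6  d2:7  d3:4  d4:4  d5:4 — peak 7.

7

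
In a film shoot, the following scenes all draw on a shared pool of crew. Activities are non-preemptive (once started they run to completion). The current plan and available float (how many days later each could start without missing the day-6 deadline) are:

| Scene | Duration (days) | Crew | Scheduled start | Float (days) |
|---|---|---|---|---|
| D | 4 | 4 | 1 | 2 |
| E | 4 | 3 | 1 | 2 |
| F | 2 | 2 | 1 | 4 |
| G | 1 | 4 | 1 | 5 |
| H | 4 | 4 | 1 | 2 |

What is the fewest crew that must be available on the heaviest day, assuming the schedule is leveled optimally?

11

Early-start (D@1, E@1, F@1, G@1, H@1) gives peak 17: d1:17  d2:13  d3:11  d4:11  d5:0  d6:0.
Shift G→5, H→3.
Schedule D@1, E@1, F@1, G@5, H@3: d1:9  d2:9  d3:11  d4:11  d5:8  d6:4 — peak 11.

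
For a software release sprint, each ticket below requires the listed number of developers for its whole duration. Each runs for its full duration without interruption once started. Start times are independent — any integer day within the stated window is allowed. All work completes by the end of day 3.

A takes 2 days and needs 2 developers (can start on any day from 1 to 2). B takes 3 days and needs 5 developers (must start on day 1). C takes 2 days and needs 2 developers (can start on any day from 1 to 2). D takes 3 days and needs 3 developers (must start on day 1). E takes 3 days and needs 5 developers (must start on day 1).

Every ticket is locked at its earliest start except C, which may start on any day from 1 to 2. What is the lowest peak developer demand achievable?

17

C@1: d1:17  d2:17  d3:13 → peak 17
C@2: d1:15  d2:17  d3:15 → peak 17
Best is C@1, peak 17.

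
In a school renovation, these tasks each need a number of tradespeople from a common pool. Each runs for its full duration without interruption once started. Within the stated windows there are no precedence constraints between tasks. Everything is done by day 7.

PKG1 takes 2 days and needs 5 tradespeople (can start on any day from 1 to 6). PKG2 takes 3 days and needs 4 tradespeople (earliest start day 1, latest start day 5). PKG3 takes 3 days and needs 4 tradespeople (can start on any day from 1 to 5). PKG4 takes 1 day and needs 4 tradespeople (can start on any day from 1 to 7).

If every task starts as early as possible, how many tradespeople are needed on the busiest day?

17

Early-start schedule: PKG1@1, PKG2@1, PKG3@1, PKG4@1.
Load per day: day 1: 17, day 2: 13, day 3: 8, day 4: 0, day 5: 0, day 6: 0, day 7: 0.
Peak is 17.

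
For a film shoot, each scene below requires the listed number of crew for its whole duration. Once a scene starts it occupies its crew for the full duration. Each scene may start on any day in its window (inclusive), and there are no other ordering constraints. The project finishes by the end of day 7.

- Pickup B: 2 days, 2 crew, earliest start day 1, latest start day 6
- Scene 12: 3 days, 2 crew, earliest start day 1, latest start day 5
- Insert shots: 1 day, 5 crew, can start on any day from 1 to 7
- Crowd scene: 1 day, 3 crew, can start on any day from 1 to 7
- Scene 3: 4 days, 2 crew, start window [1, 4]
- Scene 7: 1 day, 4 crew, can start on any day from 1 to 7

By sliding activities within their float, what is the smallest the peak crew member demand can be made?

Early-start (Pickup B@1, Scene 12@1, Insert shots@1, Crowd scene@1, Scene 3@1, Scene 7@1) gives peak 18: d1:18  d2:6  d3:4  d4:2  d5:0  d6:0  d7:0.
Shift Scene 12→3, Insert shots→6, Scene 3→2, Scene 7→7.
Schedule Pickup B@1, Scene 12@3, Insert shots@6, Crowd scene@1, Scene 3@2, Scene 7@7: d1:5  d2:4  d3:4  d4:4  d5:4  d6:5  d7:4 — peak 5.
Total crew member-days = 30 over 7 days ⇒ peak ≥ ⌈30/7⌉ = 5, so 5 is optimal.

5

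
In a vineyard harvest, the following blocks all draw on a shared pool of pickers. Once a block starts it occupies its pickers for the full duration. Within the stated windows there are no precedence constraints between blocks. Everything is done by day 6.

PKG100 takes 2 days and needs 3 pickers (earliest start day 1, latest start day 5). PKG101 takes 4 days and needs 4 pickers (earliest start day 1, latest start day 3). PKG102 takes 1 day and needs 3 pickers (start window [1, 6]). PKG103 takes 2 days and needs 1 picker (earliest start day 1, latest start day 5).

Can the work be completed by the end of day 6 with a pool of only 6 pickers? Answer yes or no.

yes

Schedule PKG100@1, PKG101@3, PKG102@1, PKG103@2: d1:6  d2:4  d3:5  d4:4  d5:4  d6:4 — peak 6 ≤ 6.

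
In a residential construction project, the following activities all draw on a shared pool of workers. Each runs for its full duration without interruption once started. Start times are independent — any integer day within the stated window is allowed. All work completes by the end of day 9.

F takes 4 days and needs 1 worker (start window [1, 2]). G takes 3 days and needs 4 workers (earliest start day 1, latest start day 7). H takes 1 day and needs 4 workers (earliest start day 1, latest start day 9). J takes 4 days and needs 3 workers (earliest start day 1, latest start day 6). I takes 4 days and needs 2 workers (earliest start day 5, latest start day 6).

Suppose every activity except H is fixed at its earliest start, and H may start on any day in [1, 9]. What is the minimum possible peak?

8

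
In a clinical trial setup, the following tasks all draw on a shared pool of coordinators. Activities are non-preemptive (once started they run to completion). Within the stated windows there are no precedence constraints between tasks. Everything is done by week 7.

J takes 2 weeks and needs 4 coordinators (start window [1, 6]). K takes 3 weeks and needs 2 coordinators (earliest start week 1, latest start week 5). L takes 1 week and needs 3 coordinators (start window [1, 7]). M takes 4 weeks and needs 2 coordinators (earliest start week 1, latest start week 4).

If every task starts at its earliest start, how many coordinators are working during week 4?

At early start, week 4 has: M.
Demand: 2 = 2.

2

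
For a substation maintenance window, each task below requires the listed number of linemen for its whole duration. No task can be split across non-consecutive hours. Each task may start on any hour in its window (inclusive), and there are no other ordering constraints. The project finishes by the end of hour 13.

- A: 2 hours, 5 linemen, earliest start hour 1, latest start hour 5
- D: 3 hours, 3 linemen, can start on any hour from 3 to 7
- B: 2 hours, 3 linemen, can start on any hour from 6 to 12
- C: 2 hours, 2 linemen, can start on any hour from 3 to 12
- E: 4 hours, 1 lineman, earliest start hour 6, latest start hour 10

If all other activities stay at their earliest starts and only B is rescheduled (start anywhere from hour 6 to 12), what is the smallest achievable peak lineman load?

5

B@6: h1:5  h2:5  h3:5  h4:5  h5:3  h6:4  h7:4  h8:1  h9:1  h10:0  h11:0  h12:0  h13:0 → peak 5
B@7: h1:5  h2:5  h3:5  h4:5  h5:3  h6:1  h7:4  h8:4  h9:1  h10:0  h11:0  h12:0  h13:0 → peak 5
B@8: h1:5  h2:5  h3:5  h4:5  h5:3  h6:1  h7:1  h8:4  h9:4  h10:0  h11:0  h12:0  h13:0 → peak 5
B@9: h1:5  h2:5  h3:5  h4:5  h5:3  h6:1  h7:1  h8:1  h9:4  h10:3  h11:0  h12:0  h13:0 → peak 5
B@10: h1:5  h2:5  h3:5  h4:5  h5:3  h6:1  h7:1  h8:1  h9:1  h10:3  h11:3  h12:0  h13:0 → peak 5
B@11: h1:5  h2:5  h3:5  h4:5  h5:3  h6:1  h7:1  h8:1  h9:1  h10:0  h11:3  h12:3  h13:0 → peak 5
B@12: h1:5  h2:5  h3:5  h4:5  h5:3  h6:1  h7:1  h8:1  h9:1  h10:0  h11:0  h12:3  h13:3 → peak 5
Best is B@6, peak 5.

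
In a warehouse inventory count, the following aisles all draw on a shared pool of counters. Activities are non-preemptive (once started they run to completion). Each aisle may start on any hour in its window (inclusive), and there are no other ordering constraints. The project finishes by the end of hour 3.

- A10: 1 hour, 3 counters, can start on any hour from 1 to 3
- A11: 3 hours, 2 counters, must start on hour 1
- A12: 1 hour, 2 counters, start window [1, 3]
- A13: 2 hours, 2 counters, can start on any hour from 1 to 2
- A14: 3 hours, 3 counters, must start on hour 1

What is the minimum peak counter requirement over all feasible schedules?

9

Early-start (A10@1, A11@1, A12@1, A13@1, A14@1) gives peak 12: h1:12  h2:7  h3:5.
Shift A12→2, A13→2.
Schedule A10@1, A11@1, A12@2, A13@2, A14@1: h1:8  h2:9  h3:7 — peak 9.
No arrangement of the 18 feasible schedules does better.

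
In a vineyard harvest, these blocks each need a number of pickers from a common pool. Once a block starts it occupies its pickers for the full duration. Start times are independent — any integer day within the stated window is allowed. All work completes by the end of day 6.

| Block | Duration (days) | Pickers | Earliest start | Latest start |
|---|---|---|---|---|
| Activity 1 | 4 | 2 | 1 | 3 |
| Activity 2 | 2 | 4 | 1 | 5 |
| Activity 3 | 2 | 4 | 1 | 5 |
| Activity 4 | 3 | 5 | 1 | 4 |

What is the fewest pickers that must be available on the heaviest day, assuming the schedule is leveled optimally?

Early-start (Activity 1@1, Activity 2@1, Activity 3@1, Activity 4@1) gives peak 15: d1:15  d2:15  d3:7  d4:2  d5:0  d6:0.
Shift Activity 2→4, Activity 3→5.
Schedule Activity 1@1, Activity 2@4, Activity 3@5, Activity 4@1: d1:7  d2:7  d3:7  d4:6  d5:8  d6:4 — peak 8.

8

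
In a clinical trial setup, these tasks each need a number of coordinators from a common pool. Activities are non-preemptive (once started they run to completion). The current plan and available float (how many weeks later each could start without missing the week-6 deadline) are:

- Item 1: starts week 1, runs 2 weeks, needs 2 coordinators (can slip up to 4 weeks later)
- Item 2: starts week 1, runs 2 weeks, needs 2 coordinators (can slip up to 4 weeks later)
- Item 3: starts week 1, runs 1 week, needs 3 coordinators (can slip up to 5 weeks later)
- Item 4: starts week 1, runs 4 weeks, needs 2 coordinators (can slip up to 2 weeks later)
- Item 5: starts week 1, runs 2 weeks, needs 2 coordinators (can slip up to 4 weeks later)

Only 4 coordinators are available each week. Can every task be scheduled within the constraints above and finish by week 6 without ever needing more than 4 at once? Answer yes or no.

no

The minimum achievable peak is 5; 4 < 5, so no feasible schedule stays within the cap.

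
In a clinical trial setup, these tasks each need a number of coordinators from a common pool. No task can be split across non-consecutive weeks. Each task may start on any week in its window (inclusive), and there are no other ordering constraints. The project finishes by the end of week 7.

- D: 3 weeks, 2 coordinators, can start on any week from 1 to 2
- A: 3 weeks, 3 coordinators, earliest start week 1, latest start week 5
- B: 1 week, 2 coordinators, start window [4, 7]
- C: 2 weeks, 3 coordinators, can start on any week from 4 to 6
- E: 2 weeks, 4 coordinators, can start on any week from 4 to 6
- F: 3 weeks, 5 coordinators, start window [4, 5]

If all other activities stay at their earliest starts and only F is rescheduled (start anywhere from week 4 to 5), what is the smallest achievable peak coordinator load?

F@4: w1:5  w2:5  w3:5  w4:14  w5:12  w6:5  w7:0 → peak 14
F@5: w1:5  w2:5  w3:5  w4:9  w5:12  w6:5  w7:5 → peak 12
Best is F@5, peak 12.

12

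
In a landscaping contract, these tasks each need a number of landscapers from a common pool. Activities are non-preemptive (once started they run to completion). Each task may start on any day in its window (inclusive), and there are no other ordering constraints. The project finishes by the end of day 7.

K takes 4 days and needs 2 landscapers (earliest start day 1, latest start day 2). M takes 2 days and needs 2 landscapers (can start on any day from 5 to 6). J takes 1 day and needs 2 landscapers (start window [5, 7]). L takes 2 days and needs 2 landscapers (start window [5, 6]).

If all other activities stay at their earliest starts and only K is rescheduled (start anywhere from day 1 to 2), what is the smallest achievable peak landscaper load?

K@1: d1:2  d2:2  d3:2  d4:2  d5:6  d6:4  d7:0 → peak 6
K@2: d1:0  d2:2  d3:2  d4:2  d5:8  d6:4  d7:0 → peak 8
Best is K@1, peak 6.

6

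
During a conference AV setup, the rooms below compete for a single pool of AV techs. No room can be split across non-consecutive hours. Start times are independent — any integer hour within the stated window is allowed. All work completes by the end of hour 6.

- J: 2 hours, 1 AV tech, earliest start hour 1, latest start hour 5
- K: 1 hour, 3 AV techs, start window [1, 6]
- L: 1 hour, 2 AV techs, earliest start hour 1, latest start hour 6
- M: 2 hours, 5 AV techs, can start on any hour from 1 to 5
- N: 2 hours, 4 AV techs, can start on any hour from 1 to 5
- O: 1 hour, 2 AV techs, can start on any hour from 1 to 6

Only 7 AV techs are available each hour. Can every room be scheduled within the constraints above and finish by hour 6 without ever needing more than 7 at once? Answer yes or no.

Schedule J@1, K@1, L@2, M@3, N@5, O@2: h1:4  h2:5  h3:5  h4:5  h5:4  h6:4 — peak 5 ≤ 7.

yes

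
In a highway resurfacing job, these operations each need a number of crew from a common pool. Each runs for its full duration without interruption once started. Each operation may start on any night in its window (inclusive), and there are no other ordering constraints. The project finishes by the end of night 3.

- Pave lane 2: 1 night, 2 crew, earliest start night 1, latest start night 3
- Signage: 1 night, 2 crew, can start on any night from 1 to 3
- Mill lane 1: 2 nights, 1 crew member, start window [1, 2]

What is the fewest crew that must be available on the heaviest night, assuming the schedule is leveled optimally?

Early-start (Pave lane 2@1, Signage@1, Mill lane 1@1) gives peak 5: n1:5  n2:1  n3:0.
Shift Signage→2.
Schedule Pave lane 2@1, Signage@2, Mill lane 1@1: n1:3  n2:3  n3:0 — peak 3.
No arrangement of the 18 feasible schedules does better.

3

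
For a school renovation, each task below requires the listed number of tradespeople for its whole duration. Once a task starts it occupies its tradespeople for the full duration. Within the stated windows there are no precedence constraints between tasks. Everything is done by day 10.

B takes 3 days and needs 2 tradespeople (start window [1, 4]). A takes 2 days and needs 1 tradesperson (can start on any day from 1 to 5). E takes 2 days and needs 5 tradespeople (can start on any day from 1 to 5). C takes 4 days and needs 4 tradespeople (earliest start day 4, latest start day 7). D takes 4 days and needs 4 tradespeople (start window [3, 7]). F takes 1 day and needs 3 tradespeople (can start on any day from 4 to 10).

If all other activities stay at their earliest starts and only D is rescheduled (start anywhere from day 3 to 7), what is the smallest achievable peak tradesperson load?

D@3: d1:8  d2:8  d3:6  d4:11  d5:8  d6:8  d7:4  d8:0  d9:0  d10:0 → peak 11
D@4: d1:8  d2:8  d3:2  d4:11  d5:8  d6:8  d7:8  d8:0  d9:0  d10:0 → peak 11
D@5: d1:8  d2:8  d3:2  d4:7  d5:8  d6:8  d7:8  d8:4  d9:0  d10:0 → peak 8
D@6: d1:8  d2:8  d3:2  d4:7  d5:4  d6:8  d7:8  d8:4  d9:4  d10:0 → peak 8
D@7: d1:8  d2:8  d3:2  d4:7  d5:4  d6:4  d7:8  d8:4  d9:4  d10:4 → peak 8
Best is D@5, peak 8.

8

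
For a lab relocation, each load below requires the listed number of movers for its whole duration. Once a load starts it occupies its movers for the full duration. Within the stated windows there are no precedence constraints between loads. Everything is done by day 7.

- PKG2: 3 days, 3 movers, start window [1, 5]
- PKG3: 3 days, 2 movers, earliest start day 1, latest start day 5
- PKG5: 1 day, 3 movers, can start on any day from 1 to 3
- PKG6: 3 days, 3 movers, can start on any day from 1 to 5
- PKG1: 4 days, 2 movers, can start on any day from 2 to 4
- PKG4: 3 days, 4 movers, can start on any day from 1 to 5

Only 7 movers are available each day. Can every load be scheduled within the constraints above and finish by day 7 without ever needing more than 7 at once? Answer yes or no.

yes

Schedule PKG2@1, PKG3@5, PKG5@1, PKG6@5, PKG1@4, PKG4@2: d1:6  d2:7  d3:7  d4:6  d5:7  d6:7  d7:7 — peak 7 ≤ 7.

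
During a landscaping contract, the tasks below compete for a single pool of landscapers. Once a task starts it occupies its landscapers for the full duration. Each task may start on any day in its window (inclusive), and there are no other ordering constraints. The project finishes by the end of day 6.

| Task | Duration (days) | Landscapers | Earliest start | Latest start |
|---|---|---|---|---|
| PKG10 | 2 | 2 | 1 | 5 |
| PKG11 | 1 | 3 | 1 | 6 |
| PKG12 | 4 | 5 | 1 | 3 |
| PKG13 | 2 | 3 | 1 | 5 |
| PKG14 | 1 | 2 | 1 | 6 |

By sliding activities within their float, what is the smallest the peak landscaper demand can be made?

7

Early-start (PKG10@1, PKG11@1, PKG12@1, PKG13@1, PKG14@1) gives peak 15: d1:15  d2:10  d3:5  d4:5  d5:0  d6:0.
Shift PKG11→5, PKG13→5, PKG14→3.
Schedule PKG10@1, PKG11@5, PKG12@1, PKG13@5, PKG14@3: d1:7  d2:7  d3:7  d4:5  d5:6  d6:3 — peak 7.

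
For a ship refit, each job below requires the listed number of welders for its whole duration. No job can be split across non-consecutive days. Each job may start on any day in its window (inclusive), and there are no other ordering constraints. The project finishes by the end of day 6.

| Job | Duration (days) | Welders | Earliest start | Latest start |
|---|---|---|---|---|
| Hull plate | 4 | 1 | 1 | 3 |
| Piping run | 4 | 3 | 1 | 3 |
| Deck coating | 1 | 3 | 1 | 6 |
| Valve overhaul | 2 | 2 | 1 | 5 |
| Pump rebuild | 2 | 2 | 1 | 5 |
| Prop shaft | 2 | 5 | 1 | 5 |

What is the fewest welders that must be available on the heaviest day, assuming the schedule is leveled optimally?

7

Early-start (Hull plate@1, Piping run@1, Deck coating@1, Valve overhaul@1, Pump rebuild@1, Prop shaft@1) gives peak 16: d1:16  d2:13  d3:4  d4:4  d5:0  d6:0.
Shift Valve overhaul→2, Pump rebuild→4, Prop shaft→5.
Schedule Hull plate@1, Piping run@1, Deck coating@1, Valve overhaul@2, Pump rebuild@4, Prop shaft@5: d1:7  d2:6  d3:6  d4:6  d5:7  d6:5 — peak 7.
Total welder-days = 37 over 6 days ⇒ peak ≥ ⌈37/6⌉ = 7, so 7 is optimal.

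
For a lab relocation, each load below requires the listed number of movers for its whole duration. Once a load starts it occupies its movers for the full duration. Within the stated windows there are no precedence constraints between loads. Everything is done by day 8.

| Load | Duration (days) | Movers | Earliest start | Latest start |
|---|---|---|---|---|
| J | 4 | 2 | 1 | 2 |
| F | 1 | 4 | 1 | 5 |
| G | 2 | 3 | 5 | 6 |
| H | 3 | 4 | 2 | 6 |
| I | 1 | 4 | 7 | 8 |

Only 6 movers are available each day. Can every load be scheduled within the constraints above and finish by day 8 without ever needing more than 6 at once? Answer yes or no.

yes

Schedule J@1, F@1, G@5, H@2, I@7: d1:6  d2:6  d3:6  d4:6  d5:3  d6:3  d7:4  d8:0 — peak 6 ≤ 6.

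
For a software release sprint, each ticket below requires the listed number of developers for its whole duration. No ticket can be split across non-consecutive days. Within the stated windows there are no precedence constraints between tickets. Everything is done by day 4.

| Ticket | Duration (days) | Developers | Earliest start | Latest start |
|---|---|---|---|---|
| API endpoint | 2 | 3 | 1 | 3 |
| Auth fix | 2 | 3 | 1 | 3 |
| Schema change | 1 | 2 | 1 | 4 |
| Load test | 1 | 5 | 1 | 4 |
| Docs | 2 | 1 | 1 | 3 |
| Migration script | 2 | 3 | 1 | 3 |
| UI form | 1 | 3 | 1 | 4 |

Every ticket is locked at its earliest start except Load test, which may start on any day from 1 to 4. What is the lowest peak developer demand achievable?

Load test@1: d1:20  d2:10  d3:0  d4:0 → peak 20
Load test@2: d1:15  d2:15  d3:0  d4:0 → peak 15
Load test@3: d1:15  d2:10  d3:5  d4:0 → peak 15
Load test@4: d1:15  d2:10  d3:0  d4:5 → peak 15
Best is Load test@2, peak 15.

15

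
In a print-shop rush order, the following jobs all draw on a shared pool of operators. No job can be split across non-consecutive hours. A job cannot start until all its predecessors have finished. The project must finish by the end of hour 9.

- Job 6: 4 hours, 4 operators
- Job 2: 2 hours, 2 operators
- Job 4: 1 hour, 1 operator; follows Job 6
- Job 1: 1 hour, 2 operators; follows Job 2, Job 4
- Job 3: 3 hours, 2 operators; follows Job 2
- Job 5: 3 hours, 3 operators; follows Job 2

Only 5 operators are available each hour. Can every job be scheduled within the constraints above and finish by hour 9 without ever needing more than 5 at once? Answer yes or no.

no

The minimum achievable peak is 6; 5 < 6, so no feasible schedule stays within the cap.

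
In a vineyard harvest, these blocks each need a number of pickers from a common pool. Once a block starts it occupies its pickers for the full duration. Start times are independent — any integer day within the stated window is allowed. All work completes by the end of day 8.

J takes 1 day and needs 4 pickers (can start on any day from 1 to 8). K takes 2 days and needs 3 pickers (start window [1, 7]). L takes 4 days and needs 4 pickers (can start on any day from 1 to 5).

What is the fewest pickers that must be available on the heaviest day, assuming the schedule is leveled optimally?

4

Early-start (J@1, K@1, L@1) gives peak 11: d1:11  d2:7  d3:4  d4:4  d5:0  d6:0  d7:0  d8:0.
Shift K→2, L→4.
Schedule J@1, K@2, L@4: d1:4  d2:3  d3:3  d4:4  d5:4  d6:4  d7:4  d8:0 — peak 4.
Total picker-days = 26 over 8 days ⇒ peak ≥ ⌈26/8⌉ = 4, so 4 is optimal.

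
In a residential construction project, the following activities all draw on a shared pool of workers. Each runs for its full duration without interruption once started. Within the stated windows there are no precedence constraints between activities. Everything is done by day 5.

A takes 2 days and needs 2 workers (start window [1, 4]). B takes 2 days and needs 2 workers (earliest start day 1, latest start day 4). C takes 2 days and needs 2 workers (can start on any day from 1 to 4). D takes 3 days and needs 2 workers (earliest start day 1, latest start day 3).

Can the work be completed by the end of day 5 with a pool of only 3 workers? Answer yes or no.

no

Total worker-days = 18; over 5 days the average is 18/5 > 3, so some day must exceed 3.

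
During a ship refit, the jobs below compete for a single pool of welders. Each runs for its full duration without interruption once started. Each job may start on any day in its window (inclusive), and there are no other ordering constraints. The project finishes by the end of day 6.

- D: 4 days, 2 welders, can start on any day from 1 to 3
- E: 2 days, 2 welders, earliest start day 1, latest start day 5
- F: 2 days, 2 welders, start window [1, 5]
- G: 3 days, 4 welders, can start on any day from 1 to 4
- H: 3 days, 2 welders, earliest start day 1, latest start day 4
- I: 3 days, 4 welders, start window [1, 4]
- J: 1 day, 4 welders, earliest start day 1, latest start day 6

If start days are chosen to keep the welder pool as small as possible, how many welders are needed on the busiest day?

Early-start (D@1, E@1, F@1, G@1, H@1, I@1, J@1) gives peak 20: d1:20  d2:16  d3:12  d4:2  d5:0  d6:0.
Shift H→3, I→4, J→5.
Schedule D@1, E@1, F@1, G@1, H@3, I@4, J@5: d1:10  d2:10  d3:8  d4:8  d5:10  d6:4 — peak 10.

10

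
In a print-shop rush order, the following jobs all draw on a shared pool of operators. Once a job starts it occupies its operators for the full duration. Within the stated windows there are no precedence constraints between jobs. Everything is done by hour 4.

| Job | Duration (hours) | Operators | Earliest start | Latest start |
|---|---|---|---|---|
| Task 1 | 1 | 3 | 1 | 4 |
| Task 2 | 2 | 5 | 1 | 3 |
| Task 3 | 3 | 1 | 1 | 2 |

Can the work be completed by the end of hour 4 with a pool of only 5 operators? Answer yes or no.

no

The minimum achievable peak is 6; 5 < 6, so no feasible schedule stays within the cap.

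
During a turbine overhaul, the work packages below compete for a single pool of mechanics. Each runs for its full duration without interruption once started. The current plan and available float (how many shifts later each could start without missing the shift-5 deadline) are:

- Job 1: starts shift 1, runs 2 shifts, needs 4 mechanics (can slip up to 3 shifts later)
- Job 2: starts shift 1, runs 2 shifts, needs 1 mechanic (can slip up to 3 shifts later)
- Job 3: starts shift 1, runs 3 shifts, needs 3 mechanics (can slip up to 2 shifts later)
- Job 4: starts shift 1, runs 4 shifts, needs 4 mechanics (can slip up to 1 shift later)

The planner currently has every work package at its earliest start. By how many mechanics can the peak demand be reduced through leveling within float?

4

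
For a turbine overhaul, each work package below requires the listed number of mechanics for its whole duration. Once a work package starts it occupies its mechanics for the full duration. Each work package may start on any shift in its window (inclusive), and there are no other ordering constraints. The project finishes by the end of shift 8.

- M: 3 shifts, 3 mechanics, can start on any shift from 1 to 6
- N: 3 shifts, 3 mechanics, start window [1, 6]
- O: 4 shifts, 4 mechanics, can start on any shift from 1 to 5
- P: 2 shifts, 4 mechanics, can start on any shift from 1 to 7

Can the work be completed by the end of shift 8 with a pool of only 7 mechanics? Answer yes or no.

Schedule M@1, N@3, O@4, P@1: s1:7  s2:7  s3:6  s4:7  s5:7  s6:4  s7:4  s8:0 — peak 7 ≤ 7.

yes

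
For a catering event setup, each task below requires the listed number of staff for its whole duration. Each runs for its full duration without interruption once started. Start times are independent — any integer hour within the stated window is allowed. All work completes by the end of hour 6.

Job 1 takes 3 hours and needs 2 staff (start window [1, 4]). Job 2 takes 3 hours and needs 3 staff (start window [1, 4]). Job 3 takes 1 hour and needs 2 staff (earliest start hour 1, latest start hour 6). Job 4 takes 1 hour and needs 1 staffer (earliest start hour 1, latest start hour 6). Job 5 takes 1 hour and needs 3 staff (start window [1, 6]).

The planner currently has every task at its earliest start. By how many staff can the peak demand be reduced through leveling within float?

6

Early-start peak: h1:11  h2:5  h3:5  h4:0  h5:0  h6:0 ⇒ 11.
Leveled (Job 1@1, Job 2@1, Job 3@4, Job 4@4, Job 5@5): h1:5  h2:5  h3:5  h4:3  h5:3  h6:0 ⇒ 5.
Reduction 11 − 5 = 6.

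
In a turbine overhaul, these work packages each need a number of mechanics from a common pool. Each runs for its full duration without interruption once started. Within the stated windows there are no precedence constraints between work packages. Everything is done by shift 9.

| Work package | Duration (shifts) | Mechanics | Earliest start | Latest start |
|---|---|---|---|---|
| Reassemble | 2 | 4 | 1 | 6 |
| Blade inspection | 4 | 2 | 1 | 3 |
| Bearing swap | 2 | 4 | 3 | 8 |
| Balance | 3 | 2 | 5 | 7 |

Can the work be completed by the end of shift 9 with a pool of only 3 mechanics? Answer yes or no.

Total mechanic-shifts = 30; over 9 shifts the average is 30/9 > 3, so some shift must exceed 3.

no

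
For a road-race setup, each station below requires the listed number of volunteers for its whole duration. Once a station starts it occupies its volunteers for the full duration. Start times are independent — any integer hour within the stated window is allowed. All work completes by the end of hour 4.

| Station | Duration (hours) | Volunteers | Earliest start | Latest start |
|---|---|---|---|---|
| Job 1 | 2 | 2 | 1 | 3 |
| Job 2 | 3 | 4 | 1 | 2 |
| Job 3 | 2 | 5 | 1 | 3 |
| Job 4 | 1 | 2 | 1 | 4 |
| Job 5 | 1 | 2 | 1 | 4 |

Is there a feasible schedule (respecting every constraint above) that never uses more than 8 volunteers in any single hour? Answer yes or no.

no

The minimum achievable peak is 9; 8 < 9, so no feasible schedule stays within the cap.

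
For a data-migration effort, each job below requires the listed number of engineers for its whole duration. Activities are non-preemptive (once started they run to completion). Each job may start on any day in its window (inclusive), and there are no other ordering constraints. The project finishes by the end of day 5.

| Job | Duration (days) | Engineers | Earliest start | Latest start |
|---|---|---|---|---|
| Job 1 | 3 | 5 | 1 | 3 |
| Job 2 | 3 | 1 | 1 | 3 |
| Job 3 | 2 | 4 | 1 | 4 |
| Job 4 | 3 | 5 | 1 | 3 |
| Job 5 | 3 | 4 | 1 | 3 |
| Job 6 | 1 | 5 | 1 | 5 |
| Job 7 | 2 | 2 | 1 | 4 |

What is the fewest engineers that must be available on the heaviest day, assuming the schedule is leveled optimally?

Early-start (Job 1@1, Job 2@1, Job 3@1, Job 4@1, Job 5@1, Job 6@1, Job 7@1) gives peak 26: d1:26  d2:21  d3:15  d4:0  d5:0.
Shift Job 5→3, Job 6→4, Job 7→4.
Schedule Job 1@1, Job 2@1, Job 3@1, Job 4@1, Job 5@3, Job 6@4, Job 7@4: d1:15  d2:15  d3:15  d4:11  d5:6 — peak 15.

15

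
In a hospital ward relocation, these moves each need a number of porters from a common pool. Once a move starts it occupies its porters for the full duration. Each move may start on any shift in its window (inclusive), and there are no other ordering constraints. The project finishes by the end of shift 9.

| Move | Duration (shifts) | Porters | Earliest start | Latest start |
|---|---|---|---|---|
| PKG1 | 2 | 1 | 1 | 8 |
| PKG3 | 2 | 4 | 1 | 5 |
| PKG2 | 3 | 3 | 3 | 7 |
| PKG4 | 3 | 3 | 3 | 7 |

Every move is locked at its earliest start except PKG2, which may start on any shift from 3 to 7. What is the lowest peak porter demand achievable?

PKG2@3: s1:5  s2:5  s3:6  s4:6  s5:6  s6:0  s7:0  s8:0  s9:0 → peak 6
PKG2@4: s1:5  s2:5  s3:3  s4:6  s5:6  s6:3  s7:0  s8:0  s9:0 → peak 6
PKG2@5: s1:5  s2:5  s3:3  s4:3  s5:6  s6:3  s7:3  s8:0  s9:0 → peak 6
PKG2@6: s1:5  s2:5  s3:3  s4:3  s5:3  s6:3  s7:3  s8:3  s9:0 → peak 5
PKG2@7: s1:5  s2:5  s3:3  s4:3  s5:3  s6:0  s7:3  s8:3  s9:3 → peak 5
Best is PKG2@6, peak 5.

5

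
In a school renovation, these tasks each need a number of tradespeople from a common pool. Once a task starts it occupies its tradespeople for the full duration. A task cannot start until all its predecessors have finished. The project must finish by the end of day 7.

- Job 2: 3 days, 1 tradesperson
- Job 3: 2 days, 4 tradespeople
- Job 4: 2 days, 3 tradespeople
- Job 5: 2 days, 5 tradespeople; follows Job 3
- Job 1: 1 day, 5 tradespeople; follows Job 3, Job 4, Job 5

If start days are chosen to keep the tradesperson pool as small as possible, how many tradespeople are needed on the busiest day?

Early-start (Job 2@1, Job 3@1, Job 4@1, Job 5@3, Job 1@5) gives peak 8: d1:8  d2:8  d3:6  d4:5  d5:5  d6:0  d7:0.
Shift Job 4→3, Job 5→5, Job 1→7.
Schedule Job 2@1, Job 3@1, Job 4@3, Job 5@5, Job 1@7: d1:5  d2:5  d3:4  d4:3  d5:5  d6:5  d7:5 — peak 5.
Total tradesperson-days = 32 over 7 days ⇒ peak ≥ ⌈32/7⌉ = 5, so 5 is optimal.

5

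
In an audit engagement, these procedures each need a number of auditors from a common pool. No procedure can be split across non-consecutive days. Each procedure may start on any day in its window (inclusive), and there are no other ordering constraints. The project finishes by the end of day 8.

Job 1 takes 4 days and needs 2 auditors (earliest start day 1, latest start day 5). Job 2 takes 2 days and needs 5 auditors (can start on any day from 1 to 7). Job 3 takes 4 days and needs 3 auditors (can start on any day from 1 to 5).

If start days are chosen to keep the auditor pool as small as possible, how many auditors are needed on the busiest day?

5

Early-start (Job 1@1, Job 2@1, Job 3@1) gives peak 10: d1:10  d2:10  d3:5  d4:5  d5:0  d6:0  d7:0  d8:0.
Shift Job 2→5.
Schedule Job 1@1, Job 2@5, Job 3@1: d1:5  d2:5  d3:5  d4:5  d5:5  d6:5  d7:0  d8:0 — peak 5.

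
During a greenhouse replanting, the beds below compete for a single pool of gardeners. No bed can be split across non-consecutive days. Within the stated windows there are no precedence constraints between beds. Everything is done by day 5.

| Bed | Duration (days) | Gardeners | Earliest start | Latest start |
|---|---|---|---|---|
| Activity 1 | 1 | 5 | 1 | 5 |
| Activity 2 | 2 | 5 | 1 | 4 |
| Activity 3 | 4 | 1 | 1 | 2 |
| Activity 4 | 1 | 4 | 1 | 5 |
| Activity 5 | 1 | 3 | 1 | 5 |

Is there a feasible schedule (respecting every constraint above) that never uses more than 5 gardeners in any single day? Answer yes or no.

Total gardener-days = 26; over 5 days the average is 26/5 > 5, so some day must exceed 5.

no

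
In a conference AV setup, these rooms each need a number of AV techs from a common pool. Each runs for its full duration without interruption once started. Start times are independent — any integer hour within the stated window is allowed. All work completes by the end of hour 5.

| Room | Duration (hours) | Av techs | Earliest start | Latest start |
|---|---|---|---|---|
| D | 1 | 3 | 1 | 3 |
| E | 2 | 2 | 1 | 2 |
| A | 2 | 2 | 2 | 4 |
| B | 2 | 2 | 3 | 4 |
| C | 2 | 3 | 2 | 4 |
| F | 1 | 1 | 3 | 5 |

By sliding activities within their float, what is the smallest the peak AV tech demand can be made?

Early-start (D@1, E@1, A@2, B@3, C@2, F@3) gives peak 8: h1:5  h2:7  h3:8  h4:2  h5:0.
Shift C→4.
Schedule D@1, E@1, A@2, B@3, C@4, F@3: h1:5  h2:4  h3:5  h4:5  h5:3 — peak 5.
Total AV tech-hours = 22 over 5 hours ⇒ peak ≥ ⌈22/5⌉ = 5, so 5 is optimal.

5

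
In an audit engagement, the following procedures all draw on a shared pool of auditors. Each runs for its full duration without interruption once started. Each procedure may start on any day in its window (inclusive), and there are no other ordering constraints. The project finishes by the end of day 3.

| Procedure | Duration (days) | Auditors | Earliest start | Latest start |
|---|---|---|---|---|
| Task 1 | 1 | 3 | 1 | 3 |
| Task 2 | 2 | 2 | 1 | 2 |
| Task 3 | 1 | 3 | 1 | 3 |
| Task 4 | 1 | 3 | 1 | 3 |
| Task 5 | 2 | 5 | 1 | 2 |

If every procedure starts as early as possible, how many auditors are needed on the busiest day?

16

Early-start schedule: Task 1@1, Task 2@1, Task 3@1, Task 4@1, Task 5@1.
Load per day: day 1: 16, day 2: 7, day 3: 0.
Peak is 16.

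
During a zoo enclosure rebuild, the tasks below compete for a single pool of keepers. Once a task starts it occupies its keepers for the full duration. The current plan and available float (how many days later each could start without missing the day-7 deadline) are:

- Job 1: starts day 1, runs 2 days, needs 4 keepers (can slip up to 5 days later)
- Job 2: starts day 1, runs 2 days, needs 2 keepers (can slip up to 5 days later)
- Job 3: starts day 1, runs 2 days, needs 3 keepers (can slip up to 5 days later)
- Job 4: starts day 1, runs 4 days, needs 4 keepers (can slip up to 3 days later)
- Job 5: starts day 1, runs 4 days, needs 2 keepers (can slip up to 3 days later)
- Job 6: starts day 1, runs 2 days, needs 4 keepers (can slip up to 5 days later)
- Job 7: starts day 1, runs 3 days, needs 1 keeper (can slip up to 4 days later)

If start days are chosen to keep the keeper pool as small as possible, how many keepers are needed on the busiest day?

Early-start (Job 1@1, Job 2@1, Job 3@1, Job 4@1, Job 5@1, Job 6@1, Job 7@1) gives peak 20: d1:20  d2:20  d3:7  d4:6  d5:0  d6:0  d7:0.
Shift Job 3→3, Job 4→3, Job 6→5, Job 7→5.
Schedule Job 1@1, Job 2@1, Job 3@3, Job 4@3, Job 5@1, Job 6@5, Job 7@5: d1:8  d2:8  d3:9  d4:9  d5:9  d6:9  d7:1 — peak 9.

9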